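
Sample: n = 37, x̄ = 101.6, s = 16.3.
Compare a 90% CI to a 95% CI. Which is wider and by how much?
95% CI is wider by 1.82

df = 36
90% CI: t* = 1.688, (97.08, 106.12), width = 2 · t* · s/√n = 9.05
95% CI: t* = 2.028, (96.17, 107.03), width = 2 · t* · s/√n = 10.87

The 95% CI is wider by 10.87 - 9.05 = 1.82.
Higher confidence requires a wider interval.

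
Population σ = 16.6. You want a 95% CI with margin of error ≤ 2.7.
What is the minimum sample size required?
n ≥ 146

For margin E ≤ 2.7:
n ≥ (z* · σ / E)²
n ≥ (1.960 · 16.6 / 2.7)²
n ≥ 145.21

Minimum n = 146 (rounding up)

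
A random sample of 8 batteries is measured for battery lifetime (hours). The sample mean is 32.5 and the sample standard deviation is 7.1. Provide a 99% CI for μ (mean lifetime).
(23.72, 41.28)

t-interval (σ unknown):
df = n - 1 = 7
t* = 3.499 for 99% confidence

Margin of error = t* · s/√n = 3.499 · 7.1/√8 = 8.78

CI: (23.72, 41.28)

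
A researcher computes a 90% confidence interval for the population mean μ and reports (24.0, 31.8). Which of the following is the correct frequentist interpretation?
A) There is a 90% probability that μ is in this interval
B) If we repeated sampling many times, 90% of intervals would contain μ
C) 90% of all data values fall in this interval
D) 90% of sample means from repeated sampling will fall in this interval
B

A) Wrong — μ is fixed; the randomness lives in the interval, not in μ.
B) Correct — this is the frequentist long-run coverage interpretation.
C) Wrong — a CI is about the parameter μ, not individual data values.
D) Wrong — coverage applies to intervals containing μ, not to future x̄ values.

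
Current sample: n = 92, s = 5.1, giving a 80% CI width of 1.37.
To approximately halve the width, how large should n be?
n ≈ 368

CI width ∝ 1/√n
To reduce width by factor 2, need √n to grow by 2 → need 2² = 4 times as many samples.

Current: n = 92, width = 1.37
New: n = 368, width ≈ 0.68

Width reduced by factor of 1.37/0.68 = 2.01.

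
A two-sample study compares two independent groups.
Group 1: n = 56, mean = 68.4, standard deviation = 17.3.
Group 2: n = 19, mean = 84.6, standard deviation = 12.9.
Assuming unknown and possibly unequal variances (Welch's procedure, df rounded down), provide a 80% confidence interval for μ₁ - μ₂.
(-21.09, -11.31)

Difference: x̄₁ - x̄₂ = -16.20
SE = √(s₁²/n₁ + s₂²/n₂) = √(17.3²/56 + 12.9²/19) = 3.7554
df = 41.60 → 41 (Welch–Satterthwaite, rounded down)
t* = 1.303

CI: -16.20 ± 1.303 · 3.7554 = -16.20 ± 4.89 = (-21.09, -11.31)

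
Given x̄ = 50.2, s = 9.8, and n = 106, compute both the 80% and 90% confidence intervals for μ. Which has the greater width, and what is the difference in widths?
90% CI is wider by 0.70

df = 105
80% CI: t* = 1.290, (48.97, 51.43), width = 2 · t* · s/√n = 2.46
90% CI: t* = 1.659, (48.62, 51.78), width = 2 · t* · s/√n = 3.16

The 90% CI is wider by 3.16 - 2.46 = 0.70.
Higher confidence requires a wider interval.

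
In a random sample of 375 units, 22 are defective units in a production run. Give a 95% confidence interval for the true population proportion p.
(0.035, 0.082)

Proportion CI:
p̂ = 22/375 = 0.05867
SE = √(p̂(1-p̂)/n) = √(0.05867 · 0.94133 / 375) = 0.01214

z* = 1.960
Margin = z* · SE = 1.960 · 0.01214 = 0.0238

CI: 0.05867 ± 0.0238 = (0.035, 0.082)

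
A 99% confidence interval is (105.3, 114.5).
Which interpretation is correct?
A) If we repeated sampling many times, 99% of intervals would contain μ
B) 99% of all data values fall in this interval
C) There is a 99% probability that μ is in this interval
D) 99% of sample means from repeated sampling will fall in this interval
A

A) Correct — this is the frequentist long-run coverage interpretation.
B) Wrong — a CI is about the parameter μ, not individual data values.
C) Wrong — μ is fixed; the randomness lives in the interval, not in μ.
D) Wrong — coverage applies to intervals containing μ, not to future x̄ values.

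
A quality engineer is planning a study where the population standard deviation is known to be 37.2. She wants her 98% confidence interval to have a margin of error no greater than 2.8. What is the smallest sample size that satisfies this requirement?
n ≥ 955

For margin E ≤ 2.8:
n ≥ (z* · σ / E)²
n ≥ (2.326 · 37.2 / 2.8)²
n ≥ 954.97

Minimum n = 955 (rounding up)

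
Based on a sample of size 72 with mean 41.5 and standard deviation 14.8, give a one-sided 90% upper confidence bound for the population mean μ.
μ ≤ 43.76

Upper bound (one-sided):
t* = 1.294 (one-sided for 90%)
Upper bound = x̄ + t* · s/√n = 41.5 + 1.294 · 14.8/√72 = 43.76

We are 90% confident that μ ≤ 43.76.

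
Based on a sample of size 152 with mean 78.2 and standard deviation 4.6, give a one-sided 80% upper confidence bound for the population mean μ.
μ ≤ 78.51

Upper bound (one-sided):
t* = 0.844 (one-sided for 80%)
Upper bound = x̄ + t* · s/√n = 78.2 + 0.844 · 4.6/√152 = 78.51

We are 80% confident that μ ≤ 78.51.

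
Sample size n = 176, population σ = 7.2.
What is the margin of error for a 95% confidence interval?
Margin of error = 1.06

Margin of error = z* · σ/√n
= 1.960 · 7.2/√176
= 1.960 · 7.2/13.2665
= 1.06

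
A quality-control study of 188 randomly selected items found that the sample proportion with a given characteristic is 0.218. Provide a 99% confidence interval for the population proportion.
(0.140, 0.296)

Proportion CI:
SE = √(p̂(1-p̂)/n) = √(0.218 · 0.782 / 188) = 0.03011

z* = 2.576
Margin = z* · SE = 2.576 · 0.03011 = 0.0776

CI: 0.218 ± 0.0776 = (0.140, 0.296)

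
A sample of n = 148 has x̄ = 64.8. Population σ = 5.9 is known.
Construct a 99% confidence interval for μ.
(63.55, 66.05)

z-interval (σ known):
z* = 2.576 for 99% confidence

Margin of error = z* · σ/√n = 2.576 · 5.9/√148 = 1.25

CI: (64.8 - 1.25, 64.8 + 1.25) = (63.55, 66.05)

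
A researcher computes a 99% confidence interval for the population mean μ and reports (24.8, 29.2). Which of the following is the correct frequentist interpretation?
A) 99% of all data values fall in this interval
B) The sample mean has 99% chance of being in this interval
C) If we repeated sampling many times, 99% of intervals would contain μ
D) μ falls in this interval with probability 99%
C

A) Wrong — a CI is about the parameter μ, not individual data values.
B) Wrong — x̄ is observed and sits in the interval by construction.
C) Correct — this is the frequentist long-run coverage interpretation.
D) Wrong — μ is fixed; the randomness lives in the interval, not in μ.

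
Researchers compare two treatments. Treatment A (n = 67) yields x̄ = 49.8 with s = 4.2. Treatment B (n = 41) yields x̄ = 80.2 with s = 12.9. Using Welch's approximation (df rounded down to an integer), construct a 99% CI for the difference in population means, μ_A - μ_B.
(-35.99, -24.81)

Difference: x̄₁ - x̄₂ = -30.40
SE = √(s₁²/n₁ + s₂²/n₂) = √(4.2²/67 + 12.9²/41) = 2.0790
df = 45.24 → 45 (Welch–Satterthwaite, rounded down)
t* = 2.690

CI: -30.40 ± 2.690 · 2.0790 = -30.40 ± 5.59 = (-35.99, -24.81)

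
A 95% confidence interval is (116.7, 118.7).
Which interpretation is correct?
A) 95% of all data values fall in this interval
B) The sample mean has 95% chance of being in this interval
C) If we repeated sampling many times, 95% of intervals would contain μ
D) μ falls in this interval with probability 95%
C

A) Wrong — a CI is about the parameter μ, not individual data values.
B) Wrong — x̄ is observed and sits in the interval by construction.
C) Correct — this is the frequentist long-run coverage interpretation.
D) Wrong — μ is fixed; the randomness lives in the interval, not in μ.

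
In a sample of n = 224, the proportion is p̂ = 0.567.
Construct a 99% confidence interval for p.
(0.482, 0.652)

Proportion CI:
SE = √(p̂(1-p̂)/n) = √(0.567 · 0.433 / 224) = 0.03311

z* = 2.576
Margin = z* · SE = 2.576 · 0.03311 = 0.0853

CI: 0.567 ± 0.0853 = (0.482, 0.652)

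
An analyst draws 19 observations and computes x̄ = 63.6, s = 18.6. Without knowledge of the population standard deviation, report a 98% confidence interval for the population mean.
(52.71, 74.49)

t-interval (σ unknown):
df = n - 1 = 18
t* = 2.552 for 98% confidence

Margin of error = t* · s/√n = 2.552 · 18.6/√19 = 10.89

CI: (52.71, 74.49)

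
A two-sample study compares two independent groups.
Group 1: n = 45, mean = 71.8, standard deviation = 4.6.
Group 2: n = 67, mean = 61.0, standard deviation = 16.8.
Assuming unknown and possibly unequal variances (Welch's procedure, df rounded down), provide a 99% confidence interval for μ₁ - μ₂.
(5.09, 16.51)

Difference: x̄₁ - x̄₂ = 10.80
SE = √(s₁²/n₁ + s₂²/n₂) = √(4.6²/45 + 16.8²/67) = 2.1640
df = 80.06 → 80 (Welch–Satterthwaite, rounded down)
t* = 2.639

CI: 10.80 ± 2.639 · 2.1640 = 10.80 ± 5.71 = (5.09, 16.51)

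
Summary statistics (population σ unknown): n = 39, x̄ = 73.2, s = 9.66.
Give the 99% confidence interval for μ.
(69.00, 77.40)

t-interval (σ unknown):
df = n - 1 = 38
t* = 2.712 for 99% confidence

Margin of error = t* · s/√n = 2.712 · 9.66/√39 = 4.20

CI: (69.00, 77.40)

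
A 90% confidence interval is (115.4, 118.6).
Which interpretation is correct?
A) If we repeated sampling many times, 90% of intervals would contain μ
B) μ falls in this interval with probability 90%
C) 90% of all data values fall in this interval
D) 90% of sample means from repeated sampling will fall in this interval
A

A) Correct — this is the frequentist long-run coverage interpretation.
B) Wrong — μ is fixed; the randomness lives in the interval, not in μ.
C) Wrong — a CI is about the parameter μ, not individual data values.
D) Wrong — coverage applies to intervals containing μ, not to future x̄ values.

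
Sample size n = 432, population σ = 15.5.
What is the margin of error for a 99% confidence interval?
Margin of error = 1.92

Margin of error = z* · σ/√n
= 2.576 · 15.5/√432
= 2.576 · 15.5/20.7846
= 1.92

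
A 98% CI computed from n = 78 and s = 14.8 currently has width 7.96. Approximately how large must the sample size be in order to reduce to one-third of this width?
n ≈ 702

CI width ∝ 1/√n
To reduce width by factor 3, need √n to grow by 3 → need 3² = 9 times as many samples.

Current: n = 78, width = 7.96
New: n = 702, width ≈ 2.61

Width reduced by factor of 7.96/2.61 = 3.05.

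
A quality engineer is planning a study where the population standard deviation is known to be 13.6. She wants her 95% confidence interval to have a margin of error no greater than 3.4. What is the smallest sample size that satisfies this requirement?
n ≥ 62

For margin E ≤ 3.4:
n ≥ (z* · σ / E)²
n ≥ (1.960 · 13.6 / 3.4)²
n ≥ 61.47

Minimum n = 62 (rounding up)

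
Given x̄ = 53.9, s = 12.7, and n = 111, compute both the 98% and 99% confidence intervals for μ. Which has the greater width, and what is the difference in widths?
99% CI is wider by 0.63

df = 110
98% CI: t* = 2.361, (51.05, 56.75), width = 2 · t* · s/√n = 5.69
99% CI: t* = 2.621, (50.74, 57.06), width = 2 · t* · s/√n = 6.32

The 99% CI is wider by 6.32 - 5.69 = 0.63.
Higher confidence requires a wider interval.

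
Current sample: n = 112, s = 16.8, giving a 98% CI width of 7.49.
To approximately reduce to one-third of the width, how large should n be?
n ≈ 1008

CI width ∝ 1/√n
To reduce width by factor 3, need √n to grow by 3 → need 3² = 9 times as many samples.

Current: n = 112, width = 7.49
New: n = 1008, width ≈ 2.47

Width reduced by factor of 7.49/2.47 = 3.03.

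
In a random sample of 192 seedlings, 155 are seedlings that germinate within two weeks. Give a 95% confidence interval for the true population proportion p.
(0.751, 0.863)

Proportion CI:
p̂ = 155/192 = 0.80729
SE = √(p̂(1-p̂)/n) = √(0.80729 · 0.19271 / 192) = 0.02847

z* = 1.960
Margin = z* · SE = 1.960 · 0.02847 = 0.0558

CI: 0.80729 ± 0.0558 = (0.751, 0.863)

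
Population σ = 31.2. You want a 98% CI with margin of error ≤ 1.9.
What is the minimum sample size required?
n ≥ 1459

For margin E ≤ 1.9:
n ≥ (z* · σ / E)²
n ≥ (2.326 · 31.2 / 1.9)²
n ≥ 1458.89

Minimum n = 1459 (rounding up)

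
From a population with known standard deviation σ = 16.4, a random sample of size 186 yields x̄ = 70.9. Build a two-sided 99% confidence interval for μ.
(67.80, 74.00)

z-interval (σ known):
z* = 2.576 for 99% confidence

Margin of error = z* · σ/√n = 2.576 · 16.4/√186 = 3.10

CI: (70.9 - 3.10, 70.9 + 3.10) = (67.80, 74.00)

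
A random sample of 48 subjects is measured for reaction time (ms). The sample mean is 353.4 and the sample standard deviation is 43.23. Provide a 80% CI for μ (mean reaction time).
(345.29, 361.51)

t-interval (σ unknown):
df = n - 1 = 47
t* = 1.300 for 80% confidence

Margin of error = t* · s/√n = 1.300 · 43.23/√48 = 8.11

CI: (345.29, 361.51)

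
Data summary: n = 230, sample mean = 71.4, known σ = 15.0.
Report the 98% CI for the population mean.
(69.10, 73.70)

z-interval (σ known):
z* = 2.326 for 98% confidence

Margin of error = z* · σ/√n = 2.326 · 15.0/√230 = 2.30

CI: (71.4 - 2.30, 71.4 + 2.30) = (69.10, 73.70)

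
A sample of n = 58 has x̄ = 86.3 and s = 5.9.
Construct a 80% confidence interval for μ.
(85.30, 87.30)

t-interval (σ unknown):
df = n - 1 = 57
t* = 1.297 for 80% confidence

Margin of error = t* · s/√n = 1.297 · 5.9/√58 = 1.00

CI: (85.30, 87.30)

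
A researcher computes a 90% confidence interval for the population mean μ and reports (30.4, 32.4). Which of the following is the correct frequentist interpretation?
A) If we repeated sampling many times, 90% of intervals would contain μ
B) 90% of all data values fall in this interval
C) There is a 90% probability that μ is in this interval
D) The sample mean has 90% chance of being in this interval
A

A) Correct — this is the frequentist long-run coverage interpretation.
B) Wrong — a CI is about the parameter μ, not individual data values.
C) Wrong — μ is fixed; the randomness lives in the interval, not in μ.
D) Wrong — x̄ is observed and sits in the interval by construction.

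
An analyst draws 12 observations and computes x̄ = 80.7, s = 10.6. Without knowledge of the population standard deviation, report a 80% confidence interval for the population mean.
(76.53, 84.87)

t-interval (σ unknown):
df = n - 1 = 11
t* = 1.363 for 80% confidence

Margin of error = t* · s/√n = 1.363 · 10.6/√12 = 4.17

CI: (76.53, 84.87)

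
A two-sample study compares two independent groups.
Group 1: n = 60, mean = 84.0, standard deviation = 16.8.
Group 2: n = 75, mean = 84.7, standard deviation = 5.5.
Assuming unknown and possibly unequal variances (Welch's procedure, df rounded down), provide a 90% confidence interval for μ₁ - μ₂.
(-4.47, 3.07)

Difference: x̄₁ - x̄₂ = -0.70
SE = √(s₁²/n₁ + s₂²/n₂) = √(16.8²/60 + 5.5²/75) = 2.2599
df = 69.15 → 69 (Welch–Satterthwaite, rounded down)
t* = 1.667

CI: -0.70 ± 1.667 · 2.2599 = -0.70 ± 3.77 = (-4.47, 3.07)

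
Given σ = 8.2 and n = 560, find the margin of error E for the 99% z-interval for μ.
Margin of error = 0.89

Margin of error = z* · σ/√n
= 2.576 · 8.2/√560
= 2.576 · 8.2/23.6643
= 0.89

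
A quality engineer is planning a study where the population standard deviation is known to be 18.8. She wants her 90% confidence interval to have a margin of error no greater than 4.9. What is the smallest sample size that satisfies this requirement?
n ≥ 40

For margin E ≤ 4.9:
n ≥ (z* · σ / E)²
n ≥ (1.645 · 18.8 / 4.9)²
n ≥ 39.83

Minimum n = 40 (rounding up)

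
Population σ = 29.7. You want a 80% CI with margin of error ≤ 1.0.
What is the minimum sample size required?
n ≥ 1450

For margin E ≤ 1.0:
n ≥ (z* · σ / E)²
n ≥ (1.282 · 29.7 / 1.0)²
n ≥ 1449.74

Minimum n = 1450 (rounding up)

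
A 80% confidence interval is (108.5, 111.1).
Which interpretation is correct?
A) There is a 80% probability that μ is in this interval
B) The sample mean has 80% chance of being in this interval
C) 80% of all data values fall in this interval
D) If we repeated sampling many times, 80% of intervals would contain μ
D

A) Wrong — μ is fixed; the randomness lives in the interval, not in μ.
B) Wrong — x̄ is observed and sits in the interval by construction.
C) Wrong — a CI is about the parameter μ, not individual data values.
D) Correct — this is the frequentist long-run coverage interpretation.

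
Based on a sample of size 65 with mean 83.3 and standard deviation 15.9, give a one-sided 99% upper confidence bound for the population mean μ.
μ ≤ 88.01

Upper bound (one-sided):
t* = 2.386 (one-sided for 99%)
Upper bound = x̄ + t* · s/√n = 83.3 + 2.386 · 15.9/√65 = 88.01

We are 99% confident that μ ≤ 88.01.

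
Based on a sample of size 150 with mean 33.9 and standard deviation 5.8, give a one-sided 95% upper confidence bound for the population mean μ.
μ ≤ 34.68

Upper bound (one-sided):
t* = 1.655 (one-sided for 95%)
Upper bound = x̄ + t* · s/√n = 33.9 + 1.655 · 5.8/√150 = 34.68

We are 95% confident that μ ≤ 34.68.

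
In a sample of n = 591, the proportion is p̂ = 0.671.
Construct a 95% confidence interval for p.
(0.633, 0.709)

Proportion CI:
SE = √(p̂(1-p̂)/n) = √(0.671 · 0.329 / 591) = 0.01933

z* = 1.960
Margin = z* · SE = 1.960 · 0.01933 = 0.0379

CI: 0.671 ± 0.0379 = (0.633, 0.709)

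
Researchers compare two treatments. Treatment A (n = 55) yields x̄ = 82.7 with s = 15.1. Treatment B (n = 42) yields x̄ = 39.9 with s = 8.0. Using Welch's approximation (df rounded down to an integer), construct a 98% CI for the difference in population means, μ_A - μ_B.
(37.15, 48.45)

Difference: x̄₁ - x̄₂ = 42.80
SE = √(s₁²/n₁ + s₂²/n₂) = √(15.1²/55 + 8.0²/42) = 2.3811
df = 85.74 → 85 (Welch–Satterthwaite, rounded down)
t* = 2.371

CI: 42.80 ± 2.371 · 2.3811 = 42.80 ± 5.65 = (37.15, 48.45)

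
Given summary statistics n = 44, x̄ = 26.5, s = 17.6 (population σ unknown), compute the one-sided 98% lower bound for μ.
μ ≥ 20.88

Lower bound (one-sided):
t* = 2.118 (one-sided for 98%)
Lower bound = x̄ - t* · s/√n = 26.5 - 2.118 · 17.6/√44 = 20.88

We are 98% confident that μ ≥ 20.88.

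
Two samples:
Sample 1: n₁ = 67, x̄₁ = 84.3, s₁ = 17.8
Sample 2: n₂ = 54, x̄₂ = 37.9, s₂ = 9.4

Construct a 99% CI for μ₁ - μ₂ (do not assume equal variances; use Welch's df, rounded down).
(39.78, 53.02)

Difference: x̄₁ - x̄₂ = 46.40
SE = √(s₁²/n₁ + s₂²/n₂) = √(17.8²/67 + 9.4²/54) = 2.5229
df = 104.06 → 104 (Welch–Satterthwaite, rounded down)
t* = 2.624

CI: 46.40 ± 2.624 · 2.5229 = 46.40 ± 6.62 = (39.78, 53.02)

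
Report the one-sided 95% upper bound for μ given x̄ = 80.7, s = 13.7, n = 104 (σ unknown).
μ ≤ 82.93

Upper bound (one-sided):
t* = 1.660 (one-sided for 95%)
Upper bound = x̄ + t* · s/√n = 80.7 + 1.660 · 13.7/√104 = 82.93

We are 95% confident that μ ≤ 82.93.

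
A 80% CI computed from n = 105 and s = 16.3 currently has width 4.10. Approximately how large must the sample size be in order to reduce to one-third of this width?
n ≈ 945

CI width ∝ 1/√n
To reduce width by factor 3, need √n to grow by 3 → need 3² = 9 times as many samples.

Current: n = 105, width = 4.10
New: n = 945, width ≈ 1.36

Width reduced by factor of 4.10/1.36 = 3.01.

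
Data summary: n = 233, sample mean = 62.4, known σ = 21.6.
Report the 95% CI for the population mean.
(59.63, 65.17)

z-interval (σ known):
z* = 1.960 for 95% confidence

Margin of error = z* · σ/√n = 1.960 · 21.6/√233 = 2.77

CI: (62.4 - 2.77, 62.4 + 2.77) = (59.63, 65.17)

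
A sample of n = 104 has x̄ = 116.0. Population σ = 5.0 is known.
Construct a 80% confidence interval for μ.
(115.37, 116.63)

z-interval (σ known):
z* = 1.282 for 80% confidence

Margin of error = z* · σ/√n = 1.282 · 5.0/√104 = 0.63

CI: (116.0 - 0.63, 116.0 + 0.63) = (115.37, 116.63)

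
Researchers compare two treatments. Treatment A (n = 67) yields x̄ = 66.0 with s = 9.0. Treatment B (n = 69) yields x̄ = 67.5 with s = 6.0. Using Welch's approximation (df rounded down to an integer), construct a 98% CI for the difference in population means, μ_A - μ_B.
(-4.60, 1.60)

Difference: x̄₁ - x̄₂ = -1.50
SE = √(s₁²/n₁ + s₂²/n₂) = √(9.0²/67 + 6.0²/69) = 1.3156
df = 114.55 → 114 (Welch–Satterthwaite, rounded down)
t* = 2.360

CI: -1.50 ± 2.360 · 1.3156 = -1.50 ± 3.10 = (-4.60, 1.60)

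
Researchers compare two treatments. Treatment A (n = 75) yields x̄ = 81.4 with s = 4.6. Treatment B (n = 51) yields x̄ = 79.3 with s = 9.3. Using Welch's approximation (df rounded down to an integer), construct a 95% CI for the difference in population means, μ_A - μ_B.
(-0.71, 4.91)

Difference: x̄₁ - x̄₂ = 2.10
SE = √(s₁²/n₁ + s₂²/n₂) = √(4.6²/75 + 9.3²/51) = 1.4064
df = 66.77 → 66 (Welch–Satterthwaite, rounded down)
t* = 1.997

CI: 2.10 ± 1.997 · 1.4064 = 2.10 ± 2.81 = (-0.71, 4.91)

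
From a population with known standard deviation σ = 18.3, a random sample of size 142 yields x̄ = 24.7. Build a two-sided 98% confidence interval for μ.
(21.13, 28.27)

z-interval (σ known):
z* = 2.326 for 98% confidence

Margin of error = z* · σ/√n = 2.326 · 18.3/√142 = 3.57

CI: (24.7 - 3.57, 24.7 + 3.57) = (21.13, 28.27)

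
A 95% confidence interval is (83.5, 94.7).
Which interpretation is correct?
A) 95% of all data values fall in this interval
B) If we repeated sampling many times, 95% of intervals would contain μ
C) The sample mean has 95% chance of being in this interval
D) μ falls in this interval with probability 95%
B

A) Wrong — a CI is about the parameter μ, not individual data values.
B) Correct — this is the frequentist long-run coverage interpretation.
C) Wrong — x̄ is observed and sits in the interval by construction.
D) Wrong — μ is fixed; the randomness lives in the interval, not in μ.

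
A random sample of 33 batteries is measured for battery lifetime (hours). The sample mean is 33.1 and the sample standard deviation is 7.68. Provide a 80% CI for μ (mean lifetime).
(31.35, 34.85)

t-interval (σ unknown):
df = n - 1 = 32
t* = 1.309 for 80% confidence

Margin of error = t* · s/√n = 1.309 · 7.68/√33 = 1.75

CI: (31.35, 34.85)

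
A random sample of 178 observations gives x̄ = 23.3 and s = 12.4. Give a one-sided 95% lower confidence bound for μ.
μ ≥ 21.76

Lower bound (one-sided):
t* = 1.654 (one-sided for 95%)
Lower bound = x̄ - t* · s/√n = 23.3 - 1.654 · 12.4/√178 = 21.76

We are 95% confident that μ ≥ 21.76.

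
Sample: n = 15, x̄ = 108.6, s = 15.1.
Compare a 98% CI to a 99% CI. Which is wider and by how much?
99% CI is wider by 2.75

df = 14
98% CI: t* = 2.624, (98.37, 118.83), width = 2 · t* · s/√n = 20.46
99% CI: t* = 2.977, (96.99, 120.21), width = 2 · t* · s/√n = 23.21

The 99% CI is wider by 23.21 - 20.46 = 2.75.
Higher confidence requires a wider interval.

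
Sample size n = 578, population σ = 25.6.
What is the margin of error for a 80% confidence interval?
Margin of error = 1.37

Margin of error = z* · σ/√n
= 1.282 · 25.6/√578
= 1.282 · 25.6/24.0416
= 1.37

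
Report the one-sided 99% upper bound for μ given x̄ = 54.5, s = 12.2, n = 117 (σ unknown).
μ ≤ 57.16

Upper bound (one-sided):
t* = 2.359 (one-sided for 99%)
Upper bound = x̄ + t* · s/√n = 54.5 + 2.359 · 12.2/√117 = 57.16

We are 99% confident that μ ≤ 57.16.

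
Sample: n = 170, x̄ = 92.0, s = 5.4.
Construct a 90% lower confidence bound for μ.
μ ≥ 91.47

Lower bound (one-sided):
t* = 1.287 (one-sided for 90%)
Lower bound = x̄ - t* · s/√n = 92.0 - 1.287 · 5.4/√170 = 91.47

We are 90% confident that μ ≥ 91.47.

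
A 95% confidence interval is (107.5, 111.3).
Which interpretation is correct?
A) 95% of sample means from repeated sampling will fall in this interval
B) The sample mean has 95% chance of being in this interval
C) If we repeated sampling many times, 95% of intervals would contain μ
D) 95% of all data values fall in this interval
C

A) Wrong — coverage applies to intervals containing μ, not to future x̄ values.
B) Wrong — x̄ is observed and sits in the interval by construction.
C) Correct — this is the frequentist long-run coverage interpretation.
D) Wrong — a CI is about the parameter μ, not individual data values.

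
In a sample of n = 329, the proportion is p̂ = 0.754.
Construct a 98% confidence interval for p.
(0.699, 0.809)

Proportion CI:
SE = √(p̂(1-p̂)/n) = √(0.754 · 0.246 / 329) = 0.02374

z* = 2.326
Margin = z* · SE = 2.326 · 0.02374 = 0.0552

CI: 0.754 ± 0.0552 = (0.699, 0.809)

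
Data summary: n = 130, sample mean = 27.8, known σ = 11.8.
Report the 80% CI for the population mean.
(26.47, 29.13)

z-interval (σ known):
z* = 1.282 for 80% confidence

Margin of error = z* · σ/√n = 1.282 · 11.8/√130 = 1.33

CI: (27.8 - 1.33, 27.8 + 1.33) = (26.47, 29.13)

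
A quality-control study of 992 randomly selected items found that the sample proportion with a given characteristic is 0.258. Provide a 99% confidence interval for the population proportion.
(0.222, 0.294)

Proportion CI:
SE = √(p̂(1-p̂)/n) = √(0.258 · 0.742 / 992) = 0.01389

z* = 2.576
Margin = z* · SE = 2.576 · 0.01389 = 0.0358

CI: 0.258 ± 0.0358 = (0.222, 0.294)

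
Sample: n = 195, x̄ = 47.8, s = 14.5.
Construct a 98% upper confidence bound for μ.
μ ≤ 49.95

Upper bound (one-sided):
t* = 2.068 (one-sided for 98%)
Upper bound = x̄ + t* · s/√n = 47.8 + 2.068 · 14.5/√195 = 49.95

We are 98% confident that μ ≤ 49.95.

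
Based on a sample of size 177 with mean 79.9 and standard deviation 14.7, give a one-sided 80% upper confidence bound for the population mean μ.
μ ≤ 80.83

Upper bound (one-sided):
t* = 0.844 (one-sided for 80%)
Upper bound = x̄ + t* · s/√n = 79.9 + 0.844 · 14.7/√177 = 80.83

We are 80% confident that μ ≤ 80.83.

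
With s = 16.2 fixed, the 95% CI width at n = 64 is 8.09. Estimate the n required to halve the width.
n ≈ 256

CI width ∝ 1/√n
To reduce width by factor 2, need √n to grow by 2 → need 2² = 4 times as many samples.

Current: n = 64, width = 8.09
New: n = 256, width ≈ 3.99

Width reduced by factor of 8.09/3.99 = 2.03.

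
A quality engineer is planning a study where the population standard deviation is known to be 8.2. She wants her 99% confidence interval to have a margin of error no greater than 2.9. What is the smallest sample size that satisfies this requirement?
n ≥ 54

For margin E ≤ 2.9:
n ≥ (z* · σ / E)²
n ≥ (2.576 · 8.2 / 2.9)²
n ≥ 53.05

Minimum n = 54 (rounding up)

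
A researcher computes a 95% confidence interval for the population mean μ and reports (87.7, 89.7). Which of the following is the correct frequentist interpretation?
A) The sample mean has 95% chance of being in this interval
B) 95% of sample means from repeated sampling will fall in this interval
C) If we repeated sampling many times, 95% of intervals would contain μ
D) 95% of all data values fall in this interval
C

A) Wrong — x̄ is observed and sits in the interval by construction.
B) Wrong — coverage applies to intervals containing μ, not to future x̄ values.
C) Correct — this is the frequentist long-run coverage interpretation.
D) Wrong — a CI is about the parameter μ, not individual data values.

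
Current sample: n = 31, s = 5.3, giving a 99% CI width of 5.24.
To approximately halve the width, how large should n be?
n ≈ 124

CI width ∝ 1/√n
To reduce width by factor 2, need √n to grow by 2 → need 2² = 4 times as many samples.

Current: n = 31, width = 5.24
New: n = 124, width ≈ 2.49

Width reduced by factor of 5.24/2.49 = 2.10.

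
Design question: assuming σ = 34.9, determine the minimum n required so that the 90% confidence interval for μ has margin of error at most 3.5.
n ≥ 270

For margin E ≤ 3.5:
n ≥ (z* · σ / E)²
n ≥ (1.645 · 34.9 / 3.5)²
n ≥ 269.06

Minimum n = 270 (rounding up)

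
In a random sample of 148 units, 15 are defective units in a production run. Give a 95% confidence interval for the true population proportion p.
(0.053, 0.150)

Proportion CI:
p̂ = 15/148 = 0.10135
SE = √(p̂(1-p̂)/n) = √(0.10135 · 0.89865 / 148) = 0.02481

z* = 1.960
Margin = z* · SE = 1.960 · 0.02481 = 0.0486

CI: 0.10135 ± 0.0486 = (0.053, 0.150)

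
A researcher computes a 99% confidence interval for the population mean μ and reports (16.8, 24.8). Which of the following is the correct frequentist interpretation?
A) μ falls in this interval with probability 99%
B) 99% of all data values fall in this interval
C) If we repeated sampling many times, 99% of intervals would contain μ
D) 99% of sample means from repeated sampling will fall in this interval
C

A) Wrong — μ is fixed; the randomness lives in the interval, not in μ.
B) Wrong — a CI is about the parameter μ, not individual data values.
C) Correct — this is the frequentist long-run coverage interpretation.
D) Wrong — coverage applies to intervals containing μ, not to future x̄ values.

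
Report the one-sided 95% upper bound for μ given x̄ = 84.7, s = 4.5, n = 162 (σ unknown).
μ ≤ 85.28

Upper bound (one-sided):
t* = 1.654 (one-sided for 95%)
Upper bound = x̄ + t* · s/√n = 84.7 + 1.654 · 4.5/√162 = 85.28

We are 95% confident that μ ≤ 85.28.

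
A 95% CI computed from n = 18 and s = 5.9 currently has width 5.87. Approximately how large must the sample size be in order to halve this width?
n ≈ 72

CI width ∝ 1/√n
To reduce width by factor 2, need √n to grow by 2 → need 2² = 4 times as many samples.

Current: n = 18, width = 5.87
New: n = 72, width ≈ 2.77

Width reduced by factor of 5.87/2.77 = 2.12.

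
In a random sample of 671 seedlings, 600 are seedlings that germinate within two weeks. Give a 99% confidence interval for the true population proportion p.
(0.864, 0.925)

Proportion CI:
p̂ = 600/671 = 0.89419
SE = √(p̂(1-p̂)/n) = √(0.89419 · 0.10581 / 671) = 0.01187

z* = 2.576
Margin = z* · SE = 2.576 · 0.01187 = 0.0306

CI: 0.89419 ± 0.0306 = (0.864, 0.925)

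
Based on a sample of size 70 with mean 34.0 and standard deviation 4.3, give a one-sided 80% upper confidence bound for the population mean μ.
μ ≤ 34.44

Upper bound (one-sided):
t* = 0.847 (one-sided for 80%)
Upper bound = x̄ + t* · s/√n = 34.0 + 0.847 · 4.3/√70 = 34.44

We are 80% confident that μ ≤ 34.44.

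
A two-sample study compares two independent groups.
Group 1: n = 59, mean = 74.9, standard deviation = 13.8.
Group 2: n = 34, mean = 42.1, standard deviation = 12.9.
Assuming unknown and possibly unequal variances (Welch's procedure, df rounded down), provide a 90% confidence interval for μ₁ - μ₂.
(28.05, 37.55)

Difference: x̄₁ - x̄₂ = 32.80
SE = √(s₁²/n₁ + s₂²/n₂) = √(13.8²/59 + 12.9²/34) = 2.8499
df = 72.85 → 72 (Welch–Satterthwaite, rounded down)
t* = 1.666

CI: 32.80 ± 1.666 · 2.8499 = 32.80 ± 4.75 = (28.05, 37.55)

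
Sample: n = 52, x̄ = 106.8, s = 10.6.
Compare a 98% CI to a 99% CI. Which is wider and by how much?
99% CI is wider by 0.81

df = 51
98% CI: t* = 2.402, (103.27, 110.33), width = 2 · t* · s/√n = 7.06
99% CI: t* = 2.676, (102.87, 110.73), width = 2 · t* · s/√n = 7.87

The 99% CI is wider by 7.87 - 7.06 = 0.81.
Higher confidence requires a wider interval.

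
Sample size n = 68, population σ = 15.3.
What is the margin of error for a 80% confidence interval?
Margin of error = 2.38

Margin of error = z* · σ/√n
= 1.282 · 15.3/√68
= 1.282 · 15.3/8.2462
= 2.38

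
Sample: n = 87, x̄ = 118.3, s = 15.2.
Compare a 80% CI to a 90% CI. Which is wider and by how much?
90% CI is wider by 1.21

df = 86
80% CI: t* = 1.291, (116.20, 120.40), width = 2 · t* · s/√n = 4.21
90% CI: t* = 1.663, (115.59, 121.01), width = 2 · t* · s/√n = 5.42

The 90% CI is wider by 5.42 - 4.21 = 1.21.
Higher confidence requires a wider interval.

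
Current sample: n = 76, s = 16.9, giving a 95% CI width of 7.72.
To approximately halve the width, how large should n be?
n ≈ 304

CI width ∝ 1/√n
To reduce width by factor 2, need √n to grow by 2 → need 2² = 4 times as many samples.

Current: n = 76, width = 7.72
New: n = 304, width ≈ 3.82

Width reduced by factor of 7.72/3.82 = 2.02.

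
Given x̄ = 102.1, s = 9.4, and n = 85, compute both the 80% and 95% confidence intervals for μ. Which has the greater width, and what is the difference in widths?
95% CI is wider by 1.43

df = 84
80% CI: t* = 1.292, (100.78, 103.42), width = 2 · t* · s/√n = 2.63
95% CI: t* = 1.989, (100.07, 104.13), width = 2 · t* · s/√n = 4.06

The 95% CI is wider by 4.06 - 2.63 = 1.43.
Higher confidence requires a wider interval.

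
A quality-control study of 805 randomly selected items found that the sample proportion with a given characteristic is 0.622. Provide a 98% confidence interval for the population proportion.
(0.582, 0.662)

Proportion CI:
SE = √(p̂(1-p̂)/n) = √(0.622 · 0.378 / 805) = 0.01709

z* = 2.326
Margin = z* · SE = 2.326 · 0.01709 = 0.0398

CI: 0.622 ± 0.0398 = (0.582, 0.662)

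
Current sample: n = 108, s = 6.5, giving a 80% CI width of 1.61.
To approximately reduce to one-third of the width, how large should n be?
n ≈ 972

CI width ∝ 1/√n
To reduce width by factor 3, need √n to grow by 3 → need 3² = 9 times as many samples.

Current: n = 108, width = 1.61
New: n = 972, width ≈ 0.53

Width reduced by factor of 1.61/0.53 = 3.04.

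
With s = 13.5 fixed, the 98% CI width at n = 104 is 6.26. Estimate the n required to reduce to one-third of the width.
n ≈ 936

CI width ∝ 1/√n
To reduce width by factor 3, need √n to grow by 3 → need 3² = 9 times as many samples.

Current: n = 104, width = 6.26
New: n = 936, width ≈ 2.06

Width reduced by factor of 6.26/2.06 = 3.04.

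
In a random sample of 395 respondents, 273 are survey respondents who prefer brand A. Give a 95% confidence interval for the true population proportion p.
(0.646, 0.737)

Proportion CI:
p̂ = 273/395 = 0.69114
SE = √(p̂(1-p̂)/n) = √(0.69114 · 0.30886 / 395) = 0.02325

z* = 1.960
Margin = z* · SE = 1.960 · 0.02325 = 0.0456

CI: 0.69114 ± 0.0456 = (0.646, 0.737)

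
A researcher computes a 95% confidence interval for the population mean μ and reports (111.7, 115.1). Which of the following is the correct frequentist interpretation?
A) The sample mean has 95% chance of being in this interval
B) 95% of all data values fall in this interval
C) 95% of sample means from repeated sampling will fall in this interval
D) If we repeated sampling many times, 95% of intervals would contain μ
D

A) Wrong — x̄ is observed and sits in the interval by construction.
B) Wrong — a CI is about the parameter μ, not individual data values.
C) Wrong — coverage applies to intervals containing μ, not to future x̄ values.
D) Correct — this is the frequentist long-run coverage interpretation.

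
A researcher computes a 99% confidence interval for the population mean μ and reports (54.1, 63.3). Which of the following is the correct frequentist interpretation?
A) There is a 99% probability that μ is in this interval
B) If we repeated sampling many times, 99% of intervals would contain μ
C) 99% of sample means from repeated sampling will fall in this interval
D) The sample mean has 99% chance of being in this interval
B

A) Wrong — μ is fixed; the randomness lives in the interval, not in μ.
B) Correct — this is the frequentist long-run coverage interpretation.
C) Wrong — coverage applies to intervals containing μ, not to future x̄ values.
D) Wrong — x̄ is observed and sits in the interval by construction.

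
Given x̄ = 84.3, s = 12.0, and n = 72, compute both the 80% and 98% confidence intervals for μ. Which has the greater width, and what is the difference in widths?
98% CI is wider by 3.07

df = 71
80% CI: t* = 1.294, (82.47, 86.13), width = 2 · t* · s/√n = 3.66
98% CI: t* = 2.380, (80.93, 87.67), width = 2 · t* · s/√n = 6.73

The 98% CI is wider by 6.73 - 3.66 = 3.07.
Higher confidence requires a wider interval.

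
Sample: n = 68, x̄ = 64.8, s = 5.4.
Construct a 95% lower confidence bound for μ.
μ ≥ 63.71

Lower bound (one-sided):
t* = 1.668 (one-sided for 95%)
Lower bound = x̄ - t* · s/√n = 64.8 - 1.668 · 5.4/√68 = 63.71

We are 95% confident that μ ≥ 63.71.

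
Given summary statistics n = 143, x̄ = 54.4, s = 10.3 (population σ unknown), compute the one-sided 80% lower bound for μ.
μ ≥ 53.67

Lower bound (one-sided):
t* = 0.844 (one-sided for 80%)
Lower bound = x̄ - t* · s/√n = 54.4 - 0.844 · 10.3/√143 = 53.67

We are 80% confident that μ ≥ 53.67.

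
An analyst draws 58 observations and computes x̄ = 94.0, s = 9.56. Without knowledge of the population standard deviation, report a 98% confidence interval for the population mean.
(90.99, 97.01)

t-interval (σ unknown):
df = n - 1 = 57
t* = 2.394 for 98% confidence

Margin of error = t* · s/√n = 2.394 · 9.56/√58 = 3.01

CI: (90.99, 97.01)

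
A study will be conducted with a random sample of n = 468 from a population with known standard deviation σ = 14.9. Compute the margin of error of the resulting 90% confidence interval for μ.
Margin of error = 1.13

Margin of error = z* · σ/√n
= 1.645 · 14.9/√468
= 1.645 · 14.9/21.6333
= 1.13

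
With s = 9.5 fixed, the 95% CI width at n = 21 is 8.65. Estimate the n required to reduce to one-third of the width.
n ≈ 189

CI width ∝ 1/√n
To reduce width by factor 3, need √n to grow by 3 → need 3² = 9 times as many samples.

Current: n = 21, width = 8.65
New: n = 189, width ≈ 2.73

Width reduced by factor of 8.65/2.73 = 3.17.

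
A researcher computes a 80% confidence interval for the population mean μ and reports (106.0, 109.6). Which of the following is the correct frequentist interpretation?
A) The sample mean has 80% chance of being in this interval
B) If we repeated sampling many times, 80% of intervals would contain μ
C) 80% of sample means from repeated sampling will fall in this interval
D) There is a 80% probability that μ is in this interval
B

A) Wrong — x̄ is observed and sits in the interval by construction.
B) Correct — this is the frequentist long-run coverage interpretation.
C) Wrong — coverage applies to intervals containing μ, not to future x̄ values.
D) Wrong — μ is fixed; the randomness lives in the interval, not in μ.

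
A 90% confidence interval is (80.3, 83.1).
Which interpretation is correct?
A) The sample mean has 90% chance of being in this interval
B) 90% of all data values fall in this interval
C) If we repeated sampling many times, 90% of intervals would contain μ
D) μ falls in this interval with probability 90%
C

A) Wrong — x̄ is observed and sits in the interval by construction.
B) Wrong — a CI is about the parameter μ, not individual data values.
C) Correct — this is the frequentist long-run coverage interpretation.
D) Wrong — μ is fixed; the randomness lives in the interval, not in μ.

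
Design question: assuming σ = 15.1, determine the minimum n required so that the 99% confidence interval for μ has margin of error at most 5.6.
n ≥ 49

For margin E ≤ 5.6:
n ≥ (z* · σ / E)²
n ≥ (2.576 · 15.1 / 5.6)²
n ≥ 48.25

Minimum n = 49 (rounding up)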